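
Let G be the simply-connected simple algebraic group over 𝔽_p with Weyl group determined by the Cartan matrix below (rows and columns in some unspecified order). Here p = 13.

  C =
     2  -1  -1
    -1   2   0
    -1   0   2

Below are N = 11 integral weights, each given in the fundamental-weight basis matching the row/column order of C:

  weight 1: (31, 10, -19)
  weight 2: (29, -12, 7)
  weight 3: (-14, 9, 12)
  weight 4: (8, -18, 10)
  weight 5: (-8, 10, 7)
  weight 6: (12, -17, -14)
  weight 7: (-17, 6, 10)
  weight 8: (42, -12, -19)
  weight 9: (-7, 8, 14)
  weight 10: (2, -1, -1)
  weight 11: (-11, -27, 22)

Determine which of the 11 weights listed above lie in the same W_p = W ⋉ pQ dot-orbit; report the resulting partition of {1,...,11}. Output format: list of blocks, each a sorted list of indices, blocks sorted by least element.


Cartan matrix: type A_3 (|W|=24); un-permuting the 3 rows.

Ā_13 reps of the 11 weights (A_3, coords as presented):

  λ_1 → (7, 4, 1) · λ_2 → (7, 4, 1) · λ_3 → (10, 3, 0) · λ_4 → (4, 2, 4) · λ_5 → (7, 4, 1) · λ_6 → (10, 3, 0) · λ_7 → (2, 6, 2) · λ_8 → (7, 4, 1) · λ_9 → (4, 2, 4) · λ_10 → (3, 0, 0) · λ_11 → (10, 3, 0)

The 11 indices split into 5 linkage classes (same alcove rep ⇔ same W_13-dot-orbit):

[[1, 2, 5, 8], [3, 6, 11], [4, 9], [7], [10]]


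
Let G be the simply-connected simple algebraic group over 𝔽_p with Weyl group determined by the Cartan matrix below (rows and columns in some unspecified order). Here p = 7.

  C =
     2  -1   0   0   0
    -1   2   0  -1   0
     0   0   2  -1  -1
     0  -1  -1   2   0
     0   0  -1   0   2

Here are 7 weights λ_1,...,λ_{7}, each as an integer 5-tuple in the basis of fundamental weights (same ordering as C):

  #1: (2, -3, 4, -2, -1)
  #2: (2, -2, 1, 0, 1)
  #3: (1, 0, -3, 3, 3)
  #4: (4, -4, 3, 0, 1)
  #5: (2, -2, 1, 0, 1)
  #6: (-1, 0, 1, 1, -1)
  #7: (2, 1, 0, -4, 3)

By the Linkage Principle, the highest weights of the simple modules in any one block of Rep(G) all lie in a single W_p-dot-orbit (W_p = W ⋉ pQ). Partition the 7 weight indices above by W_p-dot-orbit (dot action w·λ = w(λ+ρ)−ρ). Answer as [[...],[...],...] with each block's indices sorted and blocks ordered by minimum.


A_5 Cartan matrix, 5 simple roots permuted; ρ=(1,1,1,1,1).

Alcove-folded reps (p=7, 7 weights, presented ϖ-order):

  λ_1+ρ ↦ (0, 1, 2, 2, 0) · λ_2+ρ ↦ (2, 1, 2, 0, 2) · λ_3+ρ ↦ (0, 1, 2, 2, 0) · λ_4+ρ ↦ (0, 1, 2, 2, 0) · λ_5+ρ ↦ (2, 1, 2, 0, 2) · λ_6+ρ ↦ (0, 1, 2, 2, 0) · λ_7+ρ ↦ (2, 1, 2, 0, 2)

These 7 weights hit 2 W_7-dot-orbits; sizes (4, 3):

[[1, 3, 4, 6], [2, 5, 7]]


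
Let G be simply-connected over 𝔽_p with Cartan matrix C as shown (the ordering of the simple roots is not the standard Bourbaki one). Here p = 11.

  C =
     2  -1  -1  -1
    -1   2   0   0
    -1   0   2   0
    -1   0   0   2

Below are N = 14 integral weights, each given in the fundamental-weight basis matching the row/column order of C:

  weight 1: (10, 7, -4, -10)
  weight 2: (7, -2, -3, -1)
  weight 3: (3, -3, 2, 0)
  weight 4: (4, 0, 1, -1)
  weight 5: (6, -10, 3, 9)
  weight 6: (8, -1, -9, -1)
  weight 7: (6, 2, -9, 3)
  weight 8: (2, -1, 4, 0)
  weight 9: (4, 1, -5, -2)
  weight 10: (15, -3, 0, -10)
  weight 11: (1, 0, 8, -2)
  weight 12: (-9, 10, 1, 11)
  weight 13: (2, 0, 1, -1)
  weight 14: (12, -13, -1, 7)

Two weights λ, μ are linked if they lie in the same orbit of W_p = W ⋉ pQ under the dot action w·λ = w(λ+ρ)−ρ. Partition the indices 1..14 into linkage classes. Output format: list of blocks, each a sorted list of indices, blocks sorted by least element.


Dynkin diagram of C (from the 6 off-diagonal −1 entries): D_4.

Folding the 14 weights λ_j+ρ into Ā_11 (reps in the given 4-coord order):

    [1] (2, 0, 5, 1)
    [2] (3, 1, 2, 0)
    [3] (2, 2, 3, 1)
    [4] (3, 1, 2, 0)
    [5] (1, 1, 6, 0)
    [6] (1, 0, 8, 0)
    [7] (2, 0, 5, 1)
    [8] (2, 0, 5, 1)
    [9] (0, 2, 4, 1)
    [10] (3, 1, 2, 0)
    [11] (1, 0, 8, 0)
    [12] (3, 1, 2, 0)
    [13] (3, 1, 2, 0)
    [14] (1, 0, 8, 0)

Grouping the 14 weights by Ā_11-representative: 6 linkage classes.

[[1, 7, 8], [2, 4, 10, 12, 13], [3], [5], [6, 11, 14], [9]]


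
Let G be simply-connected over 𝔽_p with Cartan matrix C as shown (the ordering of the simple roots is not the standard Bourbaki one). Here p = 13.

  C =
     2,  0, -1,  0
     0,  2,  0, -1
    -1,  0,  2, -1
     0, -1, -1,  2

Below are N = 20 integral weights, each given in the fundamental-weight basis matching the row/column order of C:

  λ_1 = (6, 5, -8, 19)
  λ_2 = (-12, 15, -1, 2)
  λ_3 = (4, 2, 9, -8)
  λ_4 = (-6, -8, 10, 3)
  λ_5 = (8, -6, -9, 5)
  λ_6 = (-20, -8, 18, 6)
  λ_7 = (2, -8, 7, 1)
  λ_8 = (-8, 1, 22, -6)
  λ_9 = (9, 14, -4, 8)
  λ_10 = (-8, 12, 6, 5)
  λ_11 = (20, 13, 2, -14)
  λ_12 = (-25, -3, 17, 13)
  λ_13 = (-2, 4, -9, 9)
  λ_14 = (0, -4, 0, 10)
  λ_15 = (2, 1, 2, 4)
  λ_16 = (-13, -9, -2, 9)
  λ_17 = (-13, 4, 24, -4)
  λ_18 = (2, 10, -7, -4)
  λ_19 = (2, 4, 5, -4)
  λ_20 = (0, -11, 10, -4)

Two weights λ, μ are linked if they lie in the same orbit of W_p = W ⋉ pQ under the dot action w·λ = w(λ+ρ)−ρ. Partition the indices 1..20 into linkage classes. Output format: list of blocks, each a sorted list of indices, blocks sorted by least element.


Type A_4, rank 4, |W|=120; reorder rows/cols to standard.

Ā_13 reps of the 20 weights (A_4, coords as presented):

  λ_1+ρ ↦ (0, 0, 6, 0) · λ_2+ρ ↦ (3, 2, 3, 5) · λ_3+ρ ↦ (3, 2, 3, 3) · λ_4+ρ ↦ (3, 2, 3, 3) · λ_5+ρ ↦ (1, 2, 1, 5) · λ_6+ρ ↦ (0, 0, 6, 0) · λ_7+ρ ↦ (3, 2, 3, 5) · λ_8+ρ ↦ (3, 2, 3, 5) · λ_9+ρ ↦ (3, 2, 3, 3) · λ_10+ρ ↦ (0, 0, 6, 0) · λ_11+ρ ↦ (1, 3, 1, 8) · λ_12+ρ ↦ (1, 2, 1, 5) · λ_13+ρ ↦ (6, 3, 1, 1) · λ_14+ρ ↦ (1, 3, 1, 8) · λ_15+ρ ↦ (3, 2, 3, 5) · λ_16+ρ ↦ (1, 3, 1, 8) · λ_17+ρ ↦ (1, 3, 1, 8) · λ_18+ρ ↦ (3, 2, 3, 3) · λ_19+ρ ↦ (3, 2, 3, 3) · λ_20+ρ ↦ (1, 3, 1, 8)

The 20 indices split into 6 linkage classes (same alcove rep ⇔ same W_13-dot-orbit):

[[1, 6, 10], [2, 7, 8, 15], [3, 4, 9, 18, 19], [5, 12], [11, 14, 16, 17, 20], [13]]


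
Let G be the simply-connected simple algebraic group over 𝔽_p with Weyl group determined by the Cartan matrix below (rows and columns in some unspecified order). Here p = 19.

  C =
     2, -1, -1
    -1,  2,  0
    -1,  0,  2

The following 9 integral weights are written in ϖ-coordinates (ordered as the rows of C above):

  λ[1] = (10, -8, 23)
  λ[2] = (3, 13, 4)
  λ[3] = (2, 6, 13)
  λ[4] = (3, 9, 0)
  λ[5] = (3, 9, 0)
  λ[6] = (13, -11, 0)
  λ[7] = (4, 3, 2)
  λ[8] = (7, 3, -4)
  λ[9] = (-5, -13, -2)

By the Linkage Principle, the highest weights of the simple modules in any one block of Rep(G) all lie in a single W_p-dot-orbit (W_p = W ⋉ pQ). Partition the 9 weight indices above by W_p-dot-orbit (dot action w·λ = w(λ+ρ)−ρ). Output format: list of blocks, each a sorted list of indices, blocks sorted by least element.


Cartan matrix: type A_3 (|W|=24); un-permuting the 3 rows.

W_19-reps of the 9 weights in Ā_19 (same 3-coord order as C):

  [1] (5, 4, 3)
  [2] (4, 10, 1)
  [3] (3, 2, 9)
  [4] (4, 10, 1)
  [5] (4, 10, 1)
  [6] (4, 10, 1)
  [7] (5, 4, 3)
  [8] (5, 4, 3)
  [9] (4, 1, 12)

The 9 indices split into 4 linkage classes (same alcove rep ⇔ same W_19-dot-orbit):

[[1, 7, 8], [2, 4, 5, 6], [3], [9]]


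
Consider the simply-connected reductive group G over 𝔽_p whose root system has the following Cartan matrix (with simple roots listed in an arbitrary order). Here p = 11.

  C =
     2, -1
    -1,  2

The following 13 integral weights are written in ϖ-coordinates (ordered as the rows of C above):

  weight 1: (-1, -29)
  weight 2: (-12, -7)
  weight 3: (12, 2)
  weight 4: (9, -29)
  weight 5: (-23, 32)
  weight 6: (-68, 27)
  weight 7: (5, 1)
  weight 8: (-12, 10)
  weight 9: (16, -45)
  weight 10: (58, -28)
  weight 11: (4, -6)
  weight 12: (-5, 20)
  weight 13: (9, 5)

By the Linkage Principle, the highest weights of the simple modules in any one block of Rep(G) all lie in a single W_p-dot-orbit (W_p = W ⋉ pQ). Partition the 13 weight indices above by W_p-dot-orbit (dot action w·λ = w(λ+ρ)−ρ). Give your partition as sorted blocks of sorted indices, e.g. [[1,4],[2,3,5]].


Type A_2, rank 2, |W|=6; reorder rows/cols to standard.

Folding the 13 weights λ_j+ρ into Ā_11 (reps in the given 2-coord order):

  1: (0, 5)
  2: (0, 5)
  3: (6, 2)
  4: (6, 1)
  5: (11, 0)
  6: (5, 1)
  7: (6, 2)
  8: (11, 0)
  9: (0, 5)
  10: (6, 1)
  11: (0, 5)
  12: (6, 1)
  13: (5, 1)

These 13 weights hit 5 W_11-dot-orbits; sizes (4, 2, 3, 2, 2):

[[1, 2, 9, 11], [3, 7], [4, 10, 12], [5, 8], [6, 13]]


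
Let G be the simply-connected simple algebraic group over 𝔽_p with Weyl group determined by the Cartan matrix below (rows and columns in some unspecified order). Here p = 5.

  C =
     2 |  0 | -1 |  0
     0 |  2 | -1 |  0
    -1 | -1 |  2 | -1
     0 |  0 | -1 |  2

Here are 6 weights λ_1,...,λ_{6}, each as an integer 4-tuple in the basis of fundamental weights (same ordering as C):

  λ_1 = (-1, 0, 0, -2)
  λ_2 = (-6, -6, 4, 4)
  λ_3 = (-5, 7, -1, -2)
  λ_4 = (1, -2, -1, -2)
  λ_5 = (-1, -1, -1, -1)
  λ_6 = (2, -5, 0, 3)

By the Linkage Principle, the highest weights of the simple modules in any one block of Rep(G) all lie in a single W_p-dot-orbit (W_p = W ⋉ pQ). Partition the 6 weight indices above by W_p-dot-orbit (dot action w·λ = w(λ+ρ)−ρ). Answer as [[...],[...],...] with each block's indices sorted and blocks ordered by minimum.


Dynkin diagram of C (from the 6 off-diagonal −1 entries): D_4.

W_5-reps of the 6 weights in Ā_5 (same 4-coord order as C):

    λ_1 → (0, 1, 0, 1)
    λ_2 → (0, 0, 0, 0)
    λ_3 → (2, 0, 1, 1)
    λ_4 → (0, 1, 0, 1)
    λ_5 → (0, 0, 0, 0)
    λ_6 → (0, 1, 0, 1)

These 6 weights hit 3 W_5-dot-orbits; sizes (3, 2, 1):

[[1, 4, 6], [2, 5], [3]]


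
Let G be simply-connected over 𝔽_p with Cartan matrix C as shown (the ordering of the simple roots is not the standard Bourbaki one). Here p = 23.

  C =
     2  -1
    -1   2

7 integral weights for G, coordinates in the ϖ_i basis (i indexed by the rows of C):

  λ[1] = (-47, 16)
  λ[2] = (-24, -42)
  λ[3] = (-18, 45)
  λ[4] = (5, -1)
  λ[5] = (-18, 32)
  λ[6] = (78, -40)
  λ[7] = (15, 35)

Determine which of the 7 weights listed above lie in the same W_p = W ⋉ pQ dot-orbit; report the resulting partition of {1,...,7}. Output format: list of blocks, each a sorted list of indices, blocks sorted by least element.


Dynkin diagram of C (from the 2 off-diagonal −1 entries): A_2.

Each λ_j+ρ reduced to Ā_23; 2-tuples below use C's row order:

    λ_1+ρ ↦ (6, 0)
    λ_2+ρ ↦ (18, 0)
    λ_3+ρ ↦ (6, 0)
    λ_4+ρ ↦ (6, 0)
    λ_5+ρ ↦ (7, 6)
    λ_6+ρ ↦ (7, 6)
    λ_7+ρ ↦ (7, 6)

Linkage partition of the 7 weights (3 classes, p=23):

[[1, 3, 4], [2], [5, 6, 7]]


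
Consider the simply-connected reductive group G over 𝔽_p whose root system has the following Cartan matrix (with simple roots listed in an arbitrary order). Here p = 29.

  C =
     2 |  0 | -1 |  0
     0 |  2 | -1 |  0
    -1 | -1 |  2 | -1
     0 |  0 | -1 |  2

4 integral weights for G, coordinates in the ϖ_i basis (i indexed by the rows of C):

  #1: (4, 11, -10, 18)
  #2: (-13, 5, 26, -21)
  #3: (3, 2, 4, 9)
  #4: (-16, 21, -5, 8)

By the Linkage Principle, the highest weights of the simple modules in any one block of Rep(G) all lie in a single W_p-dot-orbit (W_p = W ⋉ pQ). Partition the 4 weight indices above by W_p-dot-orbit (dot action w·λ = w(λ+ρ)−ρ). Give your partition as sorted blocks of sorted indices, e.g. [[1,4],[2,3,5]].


Dynkin diagram of C (from the 6 off-diagonal −1 entries): D_4.

Each λ_j+ρ reduced to Ā_29; 4-tuples below use C's row order:

  λ_1+ρ ↦ (4, 3, 5, 10)
  λ_2+ρ ↦ (7, 1, 1, 15)
  λ_3+ρ ↦ (4, 3, 5, 10)
  λ_4+ρ ↦ (4, 3, 5, 10)

Partition of {1..4} into 2 W_29-dot-orbits:

[[1, 3, 4], [2]]


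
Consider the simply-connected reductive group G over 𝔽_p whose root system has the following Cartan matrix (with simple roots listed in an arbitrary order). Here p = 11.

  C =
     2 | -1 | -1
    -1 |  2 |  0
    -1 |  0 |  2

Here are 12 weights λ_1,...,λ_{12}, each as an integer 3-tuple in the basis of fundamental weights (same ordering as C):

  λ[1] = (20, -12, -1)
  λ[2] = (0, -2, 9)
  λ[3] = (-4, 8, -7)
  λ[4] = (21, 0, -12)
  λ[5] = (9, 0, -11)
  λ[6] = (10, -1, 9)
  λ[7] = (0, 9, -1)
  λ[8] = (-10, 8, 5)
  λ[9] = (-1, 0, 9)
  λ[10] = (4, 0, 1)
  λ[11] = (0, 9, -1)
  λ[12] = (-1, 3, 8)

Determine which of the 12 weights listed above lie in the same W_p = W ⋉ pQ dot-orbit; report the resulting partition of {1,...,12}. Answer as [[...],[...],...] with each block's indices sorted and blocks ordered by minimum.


A_3 Cartan matrix, 3 simple roots permuted; ρ=(1,1,1).

Alcove-folded reps (p=11, 12 weights, presented ϖ-order):

  1: (0, 1, 10)
  2: (0, 1, 10)
  3: (6, 0, 3)
  4: (1, 10, 0)
  5: (0, 1, 10)
  6: (1, 10, 0)
  7: (1, 10, 0)
  8: (6, 0, 3)
  9: (0, 1, 10)
  10: (5, 1, 2)
  11: (1, 10, 0)
  12: (0, 2, 7)

Grouping the 12 weights by Ā_11-representative: 5 linkage classes.

[[1, 2, 5, 9], [3, 8], [4, 6, 7, 11], [10], [12]]


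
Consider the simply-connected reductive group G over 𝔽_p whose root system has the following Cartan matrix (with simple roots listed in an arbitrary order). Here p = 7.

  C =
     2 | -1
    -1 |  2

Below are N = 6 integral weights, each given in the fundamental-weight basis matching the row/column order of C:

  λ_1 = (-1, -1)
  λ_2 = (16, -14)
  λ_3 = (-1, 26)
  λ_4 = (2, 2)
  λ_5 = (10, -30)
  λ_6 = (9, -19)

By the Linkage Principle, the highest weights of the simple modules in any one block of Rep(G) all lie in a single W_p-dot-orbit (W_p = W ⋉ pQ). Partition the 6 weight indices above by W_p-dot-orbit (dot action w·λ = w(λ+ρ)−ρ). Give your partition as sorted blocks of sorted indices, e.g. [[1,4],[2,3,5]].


Cartan matrix: type A_2 (|W|=6); un-permuting the 2 rows.

Ā_7 reps of the 6 weights (A_2, coords as presented):

  1: (0, 0);  2: (3, 3);  3: (0, 6);  4: (3, 3);  5: (1, 3);  6: (1, 3)

The 6 indices split into 4 linkage classes (same alcove rep ⇔ same W_7-dot-orbit):

[[1], [2, 4], [3], [5, 6]]


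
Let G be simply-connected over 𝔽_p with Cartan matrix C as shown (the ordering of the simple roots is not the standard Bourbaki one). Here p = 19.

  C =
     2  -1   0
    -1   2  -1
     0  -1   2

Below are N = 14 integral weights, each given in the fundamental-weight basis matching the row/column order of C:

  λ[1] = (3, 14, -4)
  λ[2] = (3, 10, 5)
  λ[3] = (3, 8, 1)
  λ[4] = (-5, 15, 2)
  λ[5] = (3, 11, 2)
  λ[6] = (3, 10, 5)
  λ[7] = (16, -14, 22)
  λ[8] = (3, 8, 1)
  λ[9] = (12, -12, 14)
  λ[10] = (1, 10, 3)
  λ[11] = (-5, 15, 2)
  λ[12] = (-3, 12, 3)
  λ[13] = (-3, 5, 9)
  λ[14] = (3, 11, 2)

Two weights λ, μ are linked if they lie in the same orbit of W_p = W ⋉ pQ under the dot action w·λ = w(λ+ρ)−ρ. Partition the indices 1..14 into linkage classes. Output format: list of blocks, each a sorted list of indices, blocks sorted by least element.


Root system A_3: the 3×3 matrix C matches after relabeling.

λ_j+ρ reflected into Ā_19 (⟨·,θ^∨⟩≤19); 3-tuples as given:

  λ_1+ρ ↦ (4, 12, 3);  λ_2+ρ ↦ (2, 11, 4);  λ_3+ρ ↦ (4, 9, 2);  λ_4+ρ ↦ (4, 12, 3);  λ_5+ρ ↦ (4, 12, 3);  λ_6+ρ ↦ (2, 11, 4);  λ_7+ρ ↦ (4, 9, 2);  λ_8+ρ ↦ (4, 9, 2);  λ_9+ρ ↦ (2, 11, 4);  λ_10+ρ ↦ (2, 11, 4);  λ_11+ρ ↦ (4, 12, 3);  λ_12+ρ ↦ (2, 11, 4);  λ_13+ρ ↦ (2, 4, 10);  λ_14+ρ ↦ (4, 12, 3)

Partition of {1..14} into 4 W_19-dot-orbits:

[[1, 4, 5, 11, 14], [2, 6, 9, 10, 12], [3, 7, 8], [13]]


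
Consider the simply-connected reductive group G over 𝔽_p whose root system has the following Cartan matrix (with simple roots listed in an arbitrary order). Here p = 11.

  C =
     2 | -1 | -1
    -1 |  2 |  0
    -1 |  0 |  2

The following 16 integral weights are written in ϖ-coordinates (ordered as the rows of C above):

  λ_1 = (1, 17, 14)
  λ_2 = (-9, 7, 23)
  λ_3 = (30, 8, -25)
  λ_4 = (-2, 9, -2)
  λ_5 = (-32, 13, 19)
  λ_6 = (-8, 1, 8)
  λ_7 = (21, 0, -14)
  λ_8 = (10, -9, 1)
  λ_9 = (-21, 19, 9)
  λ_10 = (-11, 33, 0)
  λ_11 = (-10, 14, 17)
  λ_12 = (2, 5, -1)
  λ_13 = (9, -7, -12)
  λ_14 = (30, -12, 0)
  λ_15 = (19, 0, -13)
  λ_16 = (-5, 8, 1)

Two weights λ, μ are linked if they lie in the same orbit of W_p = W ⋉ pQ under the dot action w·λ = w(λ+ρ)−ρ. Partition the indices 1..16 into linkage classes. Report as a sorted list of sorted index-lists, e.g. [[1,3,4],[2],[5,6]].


A_3 Cartan matrix, 3 simple roots permuted; ρ=(1,1,1).

Each λ_j+ρ reduced to Ā_11; 3-tuples below use C's row order:

    λ_1+ρ ↦ (2, 5, 2)
    λ_2+ρ ↦ (3, 6, 0)
    λ_3+ρ ↦ (2, 5, 2)
    λ_4+ρ ↦ (1, 8, 1)
    λ_5+ρ ↦ (3, 6, 0)
    λ_6+ρ ↦ (2, 5, 2)
    λ_7+ρ ↦ (1, 9, 1)
    λ_8+ρ ↦ (3, 6, 0)
    λ_9+ρ ↦ (1, 9, 1)
    λ_10+ρ ↦ (1, 8, 1)
    λ_11+ρ ↦ (2, 5, 2)
    λ_12+ρ ↦ (3, 6, 0)
    λ_13+ρ ↦ (6, 1, 4)
    λ_14+ρ ↦ (1, 9, 1)
    λ_15+ρ ↦ (1, 8, 1)
    λ_16+ρ ↦ (2, 5, 2)

Grouping the 16 weights by Ā_11-representative: 5 linkage classes.

[[1, 3, 6, 11, 16], [2, 5, 8, 12], [4, 10, 15], [7, 9, 14], [13]]


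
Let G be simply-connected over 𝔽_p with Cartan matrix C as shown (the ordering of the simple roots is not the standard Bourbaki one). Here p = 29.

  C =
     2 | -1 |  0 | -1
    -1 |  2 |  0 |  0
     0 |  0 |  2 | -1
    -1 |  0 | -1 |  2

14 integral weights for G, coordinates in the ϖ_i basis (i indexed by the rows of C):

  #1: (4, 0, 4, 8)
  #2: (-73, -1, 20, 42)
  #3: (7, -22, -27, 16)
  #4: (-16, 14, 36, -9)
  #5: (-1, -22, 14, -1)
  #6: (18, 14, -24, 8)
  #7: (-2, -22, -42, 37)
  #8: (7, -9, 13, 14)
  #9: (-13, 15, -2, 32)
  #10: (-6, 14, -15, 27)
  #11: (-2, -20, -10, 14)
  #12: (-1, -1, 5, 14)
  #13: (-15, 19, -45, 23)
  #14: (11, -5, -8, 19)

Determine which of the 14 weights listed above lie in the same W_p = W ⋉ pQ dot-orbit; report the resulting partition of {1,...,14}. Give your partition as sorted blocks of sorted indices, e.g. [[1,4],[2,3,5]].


Dynkin diagram of C (from the 6 off-diagonal −1 entries): A_4.

Ā_29 reps of the 14 weights (A_4, coords as presented):

  λ_1+ρ ↦ (5, 1, 5, 9) · λ_2+ρ ↦ (0, 0, 6, 15) · λ_3+ρ ↦ (8, 1, 4, 13) · λ_4+ρ ↦ (0, 0, 6, 15) · λ_5+ρ ↦ (0, 0, 6, 15) · λ_6+ρ ↦ (5, 1, 5, 9) · λ_7+ρ ↦ (8, 1, 4, 13) · λ_8+ρ ↦ (0, 0, 6, 15) · λ_9+ρ ↦ (8, 1, 4, 13) · λ_10+ρ ↦ (5, 1, 5, 9) · λ_11+ρ ↦ (5, 1, 5, 9) · λ_12+ρ ↦ (0, 0, 6, 15) · λ_13+ρ ↦ (5, 1, 5, 9) · λ_14+ρ ↦ (8, 1, 4, 13)

3 distinct reps among the 14 weights ⇒ 3 W_29-linkage classes:

[[1, 6, 10, 11, 13], [2, 4, 5, 8, 12], [3, 7, 9, 14]]


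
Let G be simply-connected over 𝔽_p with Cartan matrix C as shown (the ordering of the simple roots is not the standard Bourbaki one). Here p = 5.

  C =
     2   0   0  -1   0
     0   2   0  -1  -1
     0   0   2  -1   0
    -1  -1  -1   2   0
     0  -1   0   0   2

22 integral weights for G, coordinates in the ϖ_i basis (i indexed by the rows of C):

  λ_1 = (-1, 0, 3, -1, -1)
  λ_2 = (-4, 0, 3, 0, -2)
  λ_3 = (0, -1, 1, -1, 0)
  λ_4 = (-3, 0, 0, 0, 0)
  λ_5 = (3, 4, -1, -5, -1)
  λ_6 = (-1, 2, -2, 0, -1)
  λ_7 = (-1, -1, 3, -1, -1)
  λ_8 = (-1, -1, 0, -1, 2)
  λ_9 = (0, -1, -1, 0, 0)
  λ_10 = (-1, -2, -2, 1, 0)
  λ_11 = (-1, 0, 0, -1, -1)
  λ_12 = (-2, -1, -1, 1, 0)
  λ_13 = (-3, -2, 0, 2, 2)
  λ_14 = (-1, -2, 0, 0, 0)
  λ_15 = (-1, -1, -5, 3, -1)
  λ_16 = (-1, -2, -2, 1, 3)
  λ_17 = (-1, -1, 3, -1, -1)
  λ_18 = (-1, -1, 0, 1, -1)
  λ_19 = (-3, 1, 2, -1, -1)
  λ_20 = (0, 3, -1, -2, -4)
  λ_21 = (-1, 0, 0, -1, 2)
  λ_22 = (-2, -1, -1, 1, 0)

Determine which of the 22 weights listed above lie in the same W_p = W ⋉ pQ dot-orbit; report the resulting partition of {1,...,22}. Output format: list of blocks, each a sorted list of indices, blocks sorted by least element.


Type D_5, rank 5, |W|=1920; reorder rows/cols to standard.

Alcove-folded reps (p=5, 22 weights, presented ϖ-order):

    λ_1 → (0, 0, 4, 0, 0)
    λ_2 → (1, 0, 2, 0, 1)
    λ_3 → (1, 0, 2, 0, 1)
    λ_4 → (1, 0, 0, 1, 1)
    λ_5 → (0, 0, 4, 0, 0)
    λ_6 → (0, 1, 1, 0, 0)
    λ_7 → (0, 0, 4, 0, 0)
    λ_8 → (0, 0, 1, 0, 3)
    λ_9 → (1, 0, 0, 1, 1)
    λ_10 → (0, 1, 1, 0, 0)
    λ_11 → (0, 1, 1, 0, 0)
    λ_12 → (1, 0, 0, 1, 1)
    λ_13 → (1, 0, 0, 1, 1)
    λ_14 → (0, 1, 1, 0, 0)
    λ_15 → (0, 0, 4, 0, 0)
    λ_16 → (0, 0, 1, 0, 3)
    λ_17 → (0, 0, 4, 0, 0)
    λ_18 → (0, 0, 1, 2, 0)
    λ_19 → (0, 0, 1, 2, 0)
    λ_20 → (0, 0, 1, 0, 3)
    λ_21 → (0, 0, 1, 0, 3)
    λ_22 → (1, 0, 0, 1, 1)

Linkage partition of the 22 weights (6 classes, p=5):

[[1, 5, 7, 15, 17], [2, 3], [4, 9, 12, 13, 22], [6, 10, 11, 14], [8, 16, 20, 21], [18, 19]]


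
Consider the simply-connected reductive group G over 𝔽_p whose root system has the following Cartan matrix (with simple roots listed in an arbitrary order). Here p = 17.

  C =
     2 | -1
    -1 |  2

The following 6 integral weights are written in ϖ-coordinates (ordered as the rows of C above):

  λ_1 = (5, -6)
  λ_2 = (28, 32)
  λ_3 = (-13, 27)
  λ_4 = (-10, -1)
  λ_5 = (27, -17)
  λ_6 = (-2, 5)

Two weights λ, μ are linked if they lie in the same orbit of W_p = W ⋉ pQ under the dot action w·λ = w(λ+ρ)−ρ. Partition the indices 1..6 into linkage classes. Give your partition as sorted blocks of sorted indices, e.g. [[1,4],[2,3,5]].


Root system A_2: the 2×2 matrix C matches after relabeling.

Each λ_j+ρ reduced to Ā_17; 2-tuples below use C's row order:

  1: (1, 5)
  2: (1, 5)
  3: (1, 5)
  4: (0, 9)
  5: (1, 5)
  6: (1, 5)

The 6 indices split into 2 linkage classes (same alcove rep ⇔ same W_17-dot-orbit):

[[1, 2, 3, 5, 6], [4]]


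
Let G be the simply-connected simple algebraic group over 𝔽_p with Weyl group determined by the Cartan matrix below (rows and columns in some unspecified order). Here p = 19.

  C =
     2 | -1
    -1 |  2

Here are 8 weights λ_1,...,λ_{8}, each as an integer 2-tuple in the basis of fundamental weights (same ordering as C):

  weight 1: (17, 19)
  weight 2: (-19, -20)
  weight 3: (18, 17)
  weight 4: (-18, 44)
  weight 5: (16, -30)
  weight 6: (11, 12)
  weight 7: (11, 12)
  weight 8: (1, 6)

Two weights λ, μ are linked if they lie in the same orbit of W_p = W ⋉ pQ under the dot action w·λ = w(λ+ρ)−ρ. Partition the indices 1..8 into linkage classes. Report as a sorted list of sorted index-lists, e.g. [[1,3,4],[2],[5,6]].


A_2 Cartan matrix, 2 simple roots permuted; ρ=(1,1).

Folding the 8 weights λ_j+ρ into Ā_19 (reps in the given 2-coord order):

  [1] (1, 0);  [2] (1, 0);  [3] (1, 0);  [4] (2, 7);  [5] (2, 7);  [6] (6, 7);  [7] (6, 7);  [8] (2, 7)

Partition of {1..8} into 3 W_19-dot-orbits:

[[1, 2, 3], [4, 5, 8], [6, 7]]


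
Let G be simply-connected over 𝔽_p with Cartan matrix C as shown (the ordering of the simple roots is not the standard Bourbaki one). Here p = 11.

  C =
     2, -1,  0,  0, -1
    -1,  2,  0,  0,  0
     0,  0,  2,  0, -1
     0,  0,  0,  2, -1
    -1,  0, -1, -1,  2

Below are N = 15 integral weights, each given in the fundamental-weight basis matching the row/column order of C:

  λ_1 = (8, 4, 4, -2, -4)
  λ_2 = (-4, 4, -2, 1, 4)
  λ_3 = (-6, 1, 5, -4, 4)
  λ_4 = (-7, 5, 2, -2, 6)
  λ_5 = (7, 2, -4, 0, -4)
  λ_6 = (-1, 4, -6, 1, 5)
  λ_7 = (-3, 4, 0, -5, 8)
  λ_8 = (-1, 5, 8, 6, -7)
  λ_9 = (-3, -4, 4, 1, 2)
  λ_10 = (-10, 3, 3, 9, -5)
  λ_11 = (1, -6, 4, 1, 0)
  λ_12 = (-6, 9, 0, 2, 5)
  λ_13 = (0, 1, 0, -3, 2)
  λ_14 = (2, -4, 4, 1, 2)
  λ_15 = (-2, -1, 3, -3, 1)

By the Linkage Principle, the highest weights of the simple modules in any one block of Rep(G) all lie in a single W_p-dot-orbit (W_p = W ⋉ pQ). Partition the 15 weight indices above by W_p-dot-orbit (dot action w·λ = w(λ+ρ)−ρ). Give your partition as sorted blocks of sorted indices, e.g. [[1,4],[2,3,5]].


Root system D_5: the 5×5 matrix C matches after relabeling.

λ_j+ρ reflected into Ā_11 (⟨·,θ^∨⟩≤11); 5-tuples as given:

  [1] (1, 0, 3, 1, 0)
  [2] (1, 2, 1, 2, 1)
  [3] (1, 2, 3, 0, 2)
  [4] (1, 0, 3, 1, 0)
  [5] (0, 3, 1, 3, 2)
  [6] (1, 2, 3, 0, 2)
  [7] (1, 2, 1, 2, 1)
  [8] (1, 0, 3, 1, 0)
  [9] (1, 2, 3, 0, 2)
  [10] (1, 1, 1, 5, 0)
  [11] (1, 2, 3, 0, 2)
  [12] (1, 0, 3, 1, 0)
  [13] (1, 2, 1, 2, 1)
  [14] (1, 2, 3, 0, 2)
  [15] (1, 0, 3, 1, 0)

5 distinct reps among the 15 weights ⇒ 5 W_11-linkage classes:

[[1, 4, 8, 12, 15], [2, 7, 13], [3, 6, 9, 11, 14], [5], [10]]


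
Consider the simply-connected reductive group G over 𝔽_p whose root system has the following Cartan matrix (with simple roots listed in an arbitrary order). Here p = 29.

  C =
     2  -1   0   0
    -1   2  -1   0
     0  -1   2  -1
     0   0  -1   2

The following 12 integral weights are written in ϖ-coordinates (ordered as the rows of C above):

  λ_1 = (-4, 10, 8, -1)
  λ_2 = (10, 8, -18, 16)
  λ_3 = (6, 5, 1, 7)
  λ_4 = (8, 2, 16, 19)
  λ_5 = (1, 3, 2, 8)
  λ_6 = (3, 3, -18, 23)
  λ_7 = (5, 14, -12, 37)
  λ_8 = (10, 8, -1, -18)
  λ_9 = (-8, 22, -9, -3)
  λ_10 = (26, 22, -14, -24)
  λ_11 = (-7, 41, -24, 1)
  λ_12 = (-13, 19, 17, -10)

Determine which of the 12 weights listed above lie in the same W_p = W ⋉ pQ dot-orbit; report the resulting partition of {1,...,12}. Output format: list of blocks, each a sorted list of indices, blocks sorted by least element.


Cartan matrix: type A_4 (|W|=120); un-permuting the 4 rows.

Each λ_j+ρ reduced to Ā_29; 4-tuples below use C's row order:

  [1] (3, 8, 9, 0) · [2] (3, 8, 9, 0) · [3] (7, 6, 2, 8) · [4] (3, 8, 9, 0) · [5] (2, 4, 3, 9) · [6] (9, 4, 4, 7) · [7] (4, 9, 2, 8) · [8] (3, 8, 9, 0) · [9] (7, 6, 2, 8) · [10] (7, 6, 2, 8) · [11] (7, 6, 2, 8) · [12] (3, 8, 9, 0)

The 12 indices split into 5 linkage classes (same alcove rep ⇔ same W_29-dot-orbit):

[[1, 2, 4, 8, 12], [3, 9, 10, 11], [5], [6], [7]]


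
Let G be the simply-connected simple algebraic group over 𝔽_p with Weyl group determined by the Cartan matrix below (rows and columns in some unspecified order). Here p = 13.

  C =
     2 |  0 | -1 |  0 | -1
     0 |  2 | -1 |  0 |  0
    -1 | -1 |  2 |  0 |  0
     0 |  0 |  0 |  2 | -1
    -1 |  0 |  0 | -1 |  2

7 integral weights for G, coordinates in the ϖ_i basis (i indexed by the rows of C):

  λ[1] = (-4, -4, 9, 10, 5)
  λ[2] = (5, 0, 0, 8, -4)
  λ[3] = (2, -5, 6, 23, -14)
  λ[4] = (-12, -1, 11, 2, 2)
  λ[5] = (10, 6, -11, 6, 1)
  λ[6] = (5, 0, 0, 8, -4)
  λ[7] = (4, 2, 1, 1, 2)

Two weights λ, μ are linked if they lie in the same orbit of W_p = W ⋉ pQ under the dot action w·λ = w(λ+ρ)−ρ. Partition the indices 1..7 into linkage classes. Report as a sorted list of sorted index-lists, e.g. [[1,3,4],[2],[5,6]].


Root system A_5: the 5×5 matrix C matches after relabeling.

Folding the 7 weights λ_j+ρ into Ā_13 (reps in the given 5-coord order):

    λ_1 → (1, 4, 3, 0, 2)
    λ_2 → (3, 0, 1, 5, 3)
    λ_3 → (1, 4, 3, 0, 2)
    λ_4 → (3, 0, 1, 5, 3)
    λ_5 → (1, 4, 3, 0, 2)
    λ_6 → (3, 0, 1, 5, 3)
    λ_7 → (5, 1, 2, 0, 3)

Partition of {1..7} into 3 W_13-dot-orbits:

[[1, 3, 5], [2, 4, 6], [7]]


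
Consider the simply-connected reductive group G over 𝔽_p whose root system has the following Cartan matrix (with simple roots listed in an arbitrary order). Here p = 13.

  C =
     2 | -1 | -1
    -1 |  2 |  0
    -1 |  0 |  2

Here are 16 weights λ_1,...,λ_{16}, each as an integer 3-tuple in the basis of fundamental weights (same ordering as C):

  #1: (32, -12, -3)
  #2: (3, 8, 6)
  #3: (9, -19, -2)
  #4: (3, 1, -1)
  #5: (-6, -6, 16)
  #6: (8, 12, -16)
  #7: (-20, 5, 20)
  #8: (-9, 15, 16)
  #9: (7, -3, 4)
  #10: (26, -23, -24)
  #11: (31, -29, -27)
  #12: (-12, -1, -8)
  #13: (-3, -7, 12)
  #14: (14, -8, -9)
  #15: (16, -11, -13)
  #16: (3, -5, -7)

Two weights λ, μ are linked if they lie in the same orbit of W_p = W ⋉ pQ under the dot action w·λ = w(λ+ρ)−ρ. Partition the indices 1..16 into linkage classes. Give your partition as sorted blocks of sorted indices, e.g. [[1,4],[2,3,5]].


A_3 Cartan matrix, 3 simple roots permuted; ρ=(1,1,1).

Alcove-folded reps (p=13, 16 weights, presented ϖ-order):

  λ_1+ρ ↦ (2, 5, 4);  λ_2+ρ ↦ (4, 2, 0);  λ_3+ρ ↦ (1, 4, 3);  λ_4+ρ ↦ (4, 2, 0);  λ_5+ρ ↦ (5, 1, 3);  λ_6+ρ ↦ (4, 2, 0);  λ_7+ρ ↦ (0, 5, 6);  λ_8+ρ ↦ (1, 4, 3);  λ_9+ρ ↦ (6, 2, 5);  λ_10+ρ ↦ (1, 4, 3);  λ_11+ρ ↦ (4, 2, 0);  λ_12+ρ ↦ (6, 2, 5);  λ_13+ρ ↦ (6, 2, 5);  λ_14+ρ ↦ (0, 5, 6);  λ_15+ρ ↦ (5, 1, 3);  λ_16+ρ ↦ (4, 2, 0)

The 16 indices split into 6 linkage classes (same alcove rep ⇔ same W_13-dot-orbit):

[[1], [2, 4, 6, 11, 16], [3, 8, 10], [5, 15], [7, 14], [9, 12, 13]]


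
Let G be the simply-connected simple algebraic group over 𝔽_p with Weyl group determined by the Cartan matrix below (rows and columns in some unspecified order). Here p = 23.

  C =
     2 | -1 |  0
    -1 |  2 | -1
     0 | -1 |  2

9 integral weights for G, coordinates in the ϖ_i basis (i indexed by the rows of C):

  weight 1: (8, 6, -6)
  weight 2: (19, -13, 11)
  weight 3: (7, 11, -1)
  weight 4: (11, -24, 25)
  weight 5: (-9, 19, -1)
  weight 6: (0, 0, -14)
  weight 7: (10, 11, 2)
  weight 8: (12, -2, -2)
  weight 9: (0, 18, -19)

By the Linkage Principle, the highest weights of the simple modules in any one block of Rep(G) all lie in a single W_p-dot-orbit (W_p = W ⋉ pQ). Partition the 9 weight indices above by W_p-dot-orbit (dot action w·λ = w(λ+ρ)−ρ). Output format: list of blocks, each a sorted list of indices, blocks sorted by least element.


Root system A_3: the 3×3 matrix C matches after relabeling.

Each λ_j+ρ reduced to Ā_23; 3-tuples below use C's row order:

    λ_1+ρ ↦ (9, 2, 5)
    λ_2+ρ ↦ (8, 12, 0)
    λ_3+ρ ↦ (8, 12, 0)
    λ_4+ρ ↦ (8, 12, 0)
    λ_5+ρ ↦ (8, 12, 0)
    λ_6+ρ ↦ (11, 1, 1)
    λ_7+ρ ↦ (8, 12, 0)
    λ_8+ρ ↦ (11, 1, 1)
    λ_9+ρ ↦ (1, 1, 18)

Partition of {1..9} into 4 W_23-dot-orbits:

[[1], [2, 3, 4, 5, 7], [6, 8], [9]]


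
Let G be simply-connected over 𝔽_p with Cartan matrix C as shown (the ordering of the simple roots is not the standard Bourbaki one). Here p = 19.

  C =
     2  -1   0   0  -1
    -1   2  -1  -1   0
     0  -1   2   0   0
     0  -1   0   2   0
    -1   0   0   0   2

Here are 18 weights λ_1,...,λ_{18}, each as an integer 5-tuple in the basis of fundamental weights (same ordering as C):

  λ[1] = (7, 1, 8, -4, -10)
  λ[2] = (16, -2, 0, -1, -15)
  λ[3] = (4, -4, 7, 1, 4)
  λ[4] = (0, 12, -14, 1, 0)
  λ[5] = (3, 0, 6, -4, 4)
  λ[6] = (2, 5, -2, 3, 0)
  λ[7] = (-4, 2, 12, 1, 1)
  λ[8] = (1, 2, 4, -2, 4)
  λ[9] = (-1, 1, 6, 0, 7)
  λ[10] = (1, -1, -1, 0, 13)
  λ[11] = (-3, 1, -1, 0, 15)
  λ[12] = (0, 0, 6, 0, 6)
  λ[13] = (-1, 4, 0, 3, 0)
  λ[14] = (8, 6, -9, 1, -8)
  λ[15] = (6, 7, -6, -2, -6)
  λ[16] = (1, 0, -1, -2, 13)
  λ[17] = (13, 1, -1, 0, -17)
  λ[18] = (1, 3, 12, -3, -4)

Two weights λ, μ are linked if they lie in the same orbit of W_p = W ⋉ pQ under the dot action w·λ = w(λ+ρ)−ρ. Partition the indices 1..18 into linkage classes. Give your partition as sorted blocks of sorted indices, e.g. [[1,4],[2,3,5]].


Root system D_5: the 5×5 matrix C matches after relabeling.

Alcove-folded reps (p=19, 18 weights, presented ϖ-order):

  1: (1, 1, 7, 1, 7) · 2: (2, 0, 0, 1, 14) · 3: (2, 2, 5, 1, 5) · 4: (1, 0, 13, 2, 1) · 5: (2, 2, 5, 1, 5) · 6: (0, 5, 1, 4, 1) · 7: (1, 0, 13, 2, 1) · 8: (2, 2, 5, 1, 5) · 9: (1, 1, 7, 1, 7) · 10: (2, 0, 0, 1, 14) · 11: (2, 0, 0, 1, 14) · 12: (1, 1, 7, 1, 7) · 13: (0, 5, 1, 4, 1) · 14: (1, 1, 7, 1, 7) · 15: (2, 2, 5, 1, 5) · 16: (2, 0, 0, 1, 14) · 17: (2, 0, 0, 1, 14) · 18: (1, 0, 13, 2, 1)

These 18 weights hit 5 W_19-dot-orbits; sizes (4, 5, 4, 3, 2):

[[1, 9, 12, 14], [2, 10, 11, 16, 17], [3, 5, 8, 15], [4, 7, 18], [6, 13]]


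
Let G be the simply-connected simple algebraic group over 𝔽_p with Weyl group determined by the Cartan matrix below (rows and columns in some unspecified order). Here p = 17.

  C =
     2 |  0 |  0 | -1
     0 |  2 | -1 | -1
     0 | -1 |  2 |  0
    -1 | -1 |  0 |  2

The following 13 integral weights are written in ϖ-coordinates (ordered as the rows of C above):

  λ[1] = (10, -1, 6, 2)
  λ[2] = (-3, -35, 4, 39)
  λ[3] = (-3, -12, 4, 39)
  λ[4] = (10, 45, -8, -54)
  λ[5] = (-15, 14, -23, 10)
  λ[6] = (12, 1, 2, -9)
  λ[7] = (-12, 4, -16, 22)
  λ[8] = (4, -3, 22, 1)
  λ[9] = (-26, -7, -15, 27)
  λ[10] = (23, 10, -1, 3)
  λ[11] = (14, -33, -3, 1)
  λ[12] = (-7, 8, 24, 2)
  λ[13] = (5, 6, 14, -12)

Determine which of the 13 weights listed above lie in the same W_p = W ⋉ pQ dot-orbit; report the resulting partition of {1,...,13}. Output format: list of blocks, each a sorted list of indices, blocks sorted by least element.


Cartan matrix: type A_4 (|W|=120); un-permuting the 4 rows.

Folding the 13 weights λ_j+ρ into Ā_17 (reps in the given 4-coord order):

  λ_1 → (7, 0, 3, 3);  λ_2 → (0, 6, 2, 5);  λ_3 → (0, 4, 6, 2);  λ_4 → (5, 3, 3, 2);  λ_5 → (5, 3, 3, 2);  λ_6 → (5, 3, 3, 2);  λ_7 → (0, 4, 6, 2);  λ_8 → (0, 4, 6, 2);  λ_9 → (3, 5, 3, 6);  λ_10 → (0, 4, 6, 2);  λ_11 → (2, 0, 2, 0);  λ_12 → (3, 5, 3, 6);  λ_13 → (0, 4, 6, 2)

Partition of {1..13} into 6 W_17-dot-orbits:

[[1], [2], [3, 7, 8, 10, 13], [4, 5, 6], [9, 12], [11]]


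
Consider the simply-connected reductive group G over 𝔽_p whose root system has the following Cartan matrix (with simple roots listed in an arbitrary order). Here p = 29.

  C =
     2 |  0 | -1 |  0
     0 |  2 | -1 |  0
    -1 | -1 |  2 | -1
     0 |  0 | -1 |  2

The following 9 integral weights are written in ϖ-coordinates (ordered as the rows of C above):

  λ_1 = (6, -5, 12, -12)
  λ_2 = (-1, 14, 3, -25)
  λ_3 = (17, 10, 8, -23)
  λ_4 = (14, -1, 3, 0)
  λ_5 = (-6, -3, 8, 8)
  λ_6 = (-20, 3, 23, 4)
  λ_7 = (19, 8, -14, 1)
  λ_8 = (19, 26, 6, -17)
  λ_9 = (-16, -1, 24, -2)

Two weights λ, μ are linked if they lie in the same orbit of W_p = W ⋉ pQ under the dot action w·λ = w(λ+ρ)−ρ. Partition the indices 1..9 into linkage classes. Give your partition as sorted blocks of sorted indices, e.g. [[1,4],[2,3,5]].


Dynkin diagram of C (from the 6 off-diagonal −1 entries): D_4.

Each λ_j+ρ reduced to Ā_29; 4-tuples below use C's row order:

    λ_1 → (5, 2, 2, 9)
    λ_2 → (15, 0, 4, 1)
    λ_3 → (5, 2, 2, 9)
    λ_4 → (15, 0, 4, 1)
    λ_5 → (5, 2, 2, 9)
    λ_6 → (15, 0, 4, 1)
    λ_7 → (5, 2, 2, 9)
    λ_8 → (5, 2, 2, 9)
    λ_9 → (15, 0, 4, 1)

2 distinct reps among the 9 weights ⇒ 2 W_29-linkage classes:

[[1, 3, 5, 7, 8], [2, 4, 6, 9]]


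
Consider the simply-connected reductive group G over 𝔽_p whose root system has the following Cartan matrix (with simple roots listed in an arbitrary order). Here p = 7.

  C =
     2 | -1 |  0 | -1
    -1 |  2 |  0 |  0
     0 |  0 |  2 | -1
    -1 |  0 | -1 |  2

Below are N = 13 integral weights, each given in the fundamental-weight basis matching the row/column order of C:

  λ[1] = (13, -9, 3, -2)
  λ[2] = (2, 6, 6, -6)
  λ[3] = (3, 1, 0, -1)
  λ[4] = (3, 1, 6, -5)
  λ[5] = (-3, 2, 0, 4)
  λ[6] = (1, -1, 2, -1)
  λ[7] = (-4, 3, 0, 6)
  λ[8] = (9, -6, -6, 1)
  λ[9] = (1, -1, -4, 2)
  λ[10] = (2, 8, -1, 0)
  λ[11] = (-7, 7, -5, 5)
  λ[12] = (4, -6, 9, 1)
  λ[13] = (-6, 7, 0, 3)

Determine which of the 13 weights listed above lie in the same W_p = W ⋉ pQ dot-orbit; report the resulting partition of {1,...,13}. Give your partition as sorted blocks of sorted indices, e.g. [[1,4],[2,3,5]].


Root system A_4: the 4×4 matrix C matches after relabeling.

Alcove-folded reps (p=7, 13 weights, presented ϖ-order):

  λ_1 → (2, 1, 1, 3) · λ_2 → (2, 0, 3, 0) · λ_3 → (4, 2, 1, 0) · λ_4 → (0, 0, 1, 4) · λ_5 → (2, 1, 1, 3) · λ_6 → (2, 0, 3, 0) · λ_7 → (2, 1, 1, 3) · λ_8 → (2, 0, 3, 0) · λ_9 → (2, 0, 3, 0) · λ_10 → (2, 1, 1, 3) · λ_11 → (2, 1, 1, 3) · λ_12 → (2, 0, 3, 0) · λ_13 → (4, 2, 1, 0)

The 13 indices split into 4 linkage classes (same alcove rep ⇔ same W_7-dot-orbit):

[[1, 5, 7, 10, 11], [2, 6, 8, 9, 12], [3, 13], [4]]


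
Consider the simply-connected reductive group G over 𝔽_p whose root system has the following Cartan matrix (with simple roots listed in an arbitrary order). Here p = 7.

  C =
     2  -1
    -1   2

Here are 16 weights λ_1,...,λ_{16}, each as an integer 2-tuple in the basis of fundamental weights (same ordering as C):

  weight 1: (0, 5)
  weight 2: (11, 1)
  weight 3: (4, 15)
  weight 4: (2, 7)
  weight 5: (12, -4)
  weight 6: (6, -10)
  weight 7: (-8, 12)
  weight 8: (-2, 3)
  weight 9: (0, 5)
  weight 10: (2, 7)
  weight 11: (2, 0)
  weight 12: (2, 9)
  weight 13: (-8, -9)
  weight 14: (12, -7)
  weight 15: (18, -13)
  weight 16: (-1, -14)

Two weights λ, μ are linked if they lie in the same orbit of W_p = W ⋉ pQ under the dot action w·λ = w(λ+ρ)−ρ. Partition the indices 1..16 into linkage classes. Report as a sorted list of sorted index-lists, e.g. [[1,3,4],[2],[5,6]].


Root system A_2: the 2×2 matrix C matches after relabeling.

Folding the 16 weights λ_j+ρ into Ā_7 (reps in the given 2-coord order):

  λ_1+ρ ↦ (1, 6) · λ_2+ρ ↦ (0, 5) · λ_3+ρ ↦ (0, 5) · λ_4+ρ ↦ (1, 3) · λ_5+ρ ↦ (1, 3) · λ_6+ρ ↦ (0, 5) · λ_7+ρ ↦ (1, 0) · λ_8+ρ ↦ (1, 3) · λ_9+ρ ↦ (1, 6) · λ_10+ρ ↦ (1, 3) · λ_11+ρ ↦ (3, 1) · λ_12+ρ ↦ (3, 1) · λ_13+ρ ↦ (1, 0) · λ_14+ρ ↦ (1, 0) · λ_15+ρ ↦ (0, 5) · λ_16+ρ ↦ (1, 6)

The 16 indices split into 5 linkage classes (same alcove rep ⇔ same W_7-dot-orbit):

[[1, 9, 16], [2, 3, 6, 15], [4, 5, 8, 10], [7, 13, 14], [11, 12]]


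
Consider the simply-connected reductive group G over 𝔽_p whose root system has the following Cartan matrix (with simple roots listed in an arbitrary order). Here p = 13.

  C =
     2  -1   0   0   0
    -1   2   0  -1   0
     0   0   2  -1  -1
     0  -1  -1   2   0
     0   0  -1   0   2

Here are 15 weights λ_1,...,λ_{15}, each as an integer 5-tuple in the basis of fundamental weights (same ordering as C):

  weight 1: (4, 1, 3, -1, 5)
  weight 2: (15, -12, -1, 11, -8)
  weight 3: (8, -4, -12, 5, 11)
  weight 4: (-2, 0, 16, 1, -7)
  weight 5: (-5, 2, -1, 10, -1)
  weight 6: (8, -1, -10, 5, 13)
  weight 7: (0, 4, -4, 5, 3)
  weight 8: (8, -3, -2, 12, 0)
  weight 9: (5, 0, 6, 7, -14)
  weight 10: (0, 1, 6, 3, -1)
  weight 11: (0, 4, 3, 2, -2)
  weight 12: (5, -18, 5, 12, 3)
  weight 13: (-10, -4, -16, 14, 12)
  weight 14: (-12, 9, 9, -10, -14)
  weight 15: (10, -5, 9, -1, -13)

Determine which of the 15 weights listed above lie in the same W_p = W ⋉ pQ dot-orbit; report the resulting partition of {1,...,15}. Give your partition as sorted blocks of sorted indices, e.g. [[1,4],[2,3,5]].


Cartan matrix: type A_5 (|W|=720); un-permuting the 5 rows.

Alcove-folded reps (p=13, 15 weights, presented ϖ-order):

  [1] (1, 2, 4, 0, 2) · [2] (1, 5, 3, 3, 1) · [3] (1, 5, 3, 3, 1) · [4] (0, 2, 6, 4, 1) · [5] (2, 1, 1, 9, 0) · [6] (1, 2, 4, 0, 2) · [7] (1, 5, 3, 3, 1) · [8] (0, 2, 6, 4, 1) · [9] (1, 2, 4, 0, 2) · [10] (0, 2, 6, 4, 1) · [11] (1, 5, 3, 3, 1) · [12] (1, 2, 4, 0, 2) · [13] (2, 1, 1, 9, 0) · [14] (2, 1, 1, 9, 0) · [15] (1, 2, 4, 0, 2)

Partition of {1..15} into 4 W_13-dot-orbits:

[[1, 6, 9, 12, 15], [2, 3, 7, 11], [4, 8, 10], [5, 13, 14]]


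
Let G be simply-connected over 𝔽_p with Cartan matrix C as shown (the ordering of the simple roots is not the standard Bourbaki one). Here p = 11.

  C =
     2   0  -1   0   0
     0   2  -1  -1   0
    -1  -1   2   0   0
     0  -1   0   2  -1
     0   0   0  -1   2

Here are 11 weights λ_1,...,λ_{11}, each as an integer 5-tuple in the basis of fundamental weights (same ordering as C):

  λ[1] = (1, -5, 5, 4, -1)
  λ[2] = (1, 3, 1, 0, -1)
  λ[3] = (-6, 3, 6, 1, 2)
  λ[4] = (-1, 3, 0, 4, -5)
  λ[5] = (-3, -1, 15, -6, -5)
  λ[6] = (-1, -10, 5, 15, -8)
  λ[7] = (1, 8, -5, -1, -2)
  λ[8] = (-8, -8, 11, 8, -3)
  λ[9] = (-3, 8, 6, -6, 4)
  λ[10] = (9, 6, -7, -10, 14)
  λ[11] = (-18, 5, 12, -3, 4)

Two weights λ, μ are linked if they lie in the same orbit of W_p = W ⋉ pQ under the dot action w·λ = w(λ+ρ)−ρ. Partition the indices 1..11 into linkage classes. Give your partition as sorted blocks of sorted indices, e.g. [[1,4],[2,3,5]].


C ↔ A_5 under row/col permutation; |W(A_5)| = 720.

Alcove-folded reps (p=11, 11 weights, presented ϖ-order):

  1: (2, 4, 2, 1, 0) · 2: (2, 4, 2, 1, 0) · 3: (0, 4, 2, 0, 2) · 4: (0, 4, 1, 1, 4) · 5: (0, 4, 2, 0, 2) · 6: (0, 4, 2, 0, 2) · 7: (2, 4, 2, 1, 0) · 8: (2, 4, 2, 1, 0) · 9: (0, 4, 2, 0, 2) · 10: (2, 4, 2, 1, 0) · 11: (0, 4, 2, 0, 2)

3 distinct reps among the 11 weights ⇒ 3 W_11-linkage classes:

[[1, 2, 7, 8, 10], [3, 5, 6, 9, 11], [4]]
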